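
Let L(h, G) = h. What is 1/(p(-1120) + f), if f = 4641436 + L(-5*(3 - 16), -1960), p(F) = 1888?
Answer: 1/4643389 ≈ 2.1536e-7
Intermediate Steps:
f = 4641501 (f = 4641436 - 5*(3 - 16) = 4641436 - 5*(-13) = 4641436 + 65 = 4641501)
1/(p(-1120) + f) = 1/(1888 + 4641501) = 1/4643389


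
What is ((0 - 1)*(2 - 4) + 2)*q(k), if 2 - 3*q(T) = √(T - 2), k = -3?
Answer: 8/3 - 4*I*√5/3 ≈ 2.6667 - 2.9814*I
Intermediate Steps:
q(T) = ⅔ - √(-2 + T)/3 (q(T) = ⅔ - √(T - 2)/3 = ⅔ - √(-2 + T)/3)
((0 - 1)*(2 - 4) + 2)*q(k) = ((0 - 1)*(2 - 4) + 2)*(⅔ - √(-2 - 3)/3) = (-1*(-2) + 2)*(⅔ - I*√5/3) = (2 + 2)*(⅔ - I*√5/3) = 4*(⅔ - I*√5/3) = 8/3 - 4*I*√5/3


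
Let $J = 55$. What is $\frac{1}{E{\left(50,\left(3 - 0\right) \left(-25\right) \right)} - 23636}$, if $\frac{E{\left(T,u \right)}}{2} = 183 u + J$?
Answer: $- \frac{1}{50976} \approx -1.9617 \cdot 10^{-5}$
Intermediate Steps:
$E{\left(T,u \right)} = 110 + 366 u$ ($E{\left(T,u \right)} = 2 \left(183 u + 55\right) = 2 \left(55 + 183 u\right) = 110 + 366 u$)
$\frac{1}{E{\left(50,\left(3 - 0\right) \left(-25\right) \right)} - 23636} = \frac{1}{\left(110 + 366 \left(3 - 0\right) \left(-25\right)\right) - 23636} = \frac{1}{\left(110 + 366 \left(3 + 0\right) \left(-25\right)\right) - 23636} = \frac{1}{\left(110 + 366 \cdot 3 \left(-25\right)\right) - 23636} = \frac{1}{\left(110 + 366 \left(-75\right)\right) - 23636} = \frac{1}{\left(110 - 27450\right) - 23636} = \frac{1}{-27340 - 23636} = \frac{1}{-50976} = - \frac{1}{50976}$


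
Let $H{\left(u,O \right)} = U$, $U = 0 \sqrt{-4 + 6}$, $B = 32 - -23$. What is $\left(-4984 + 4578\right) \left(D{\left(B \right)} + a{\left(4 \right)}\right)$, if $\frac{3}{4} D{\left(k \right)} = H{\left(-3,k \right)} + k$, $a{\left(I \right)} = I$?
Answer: $- \frac{94192}{3} \approx -31397.0$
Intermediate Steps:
$B = 55$ ($B = 32 + 23 = 55$)
$U = 0$ ($U = 0 \sqrt{2} = 0$)
$H{\left(u,O \right)} = 0$
$D{\left(k \right)} = \frac{4 k}{3}$ ($D{\left(k \right)} = \frac{4 \left(0 + k\right)}{3} = \frac{4 k}{3}$)
$\left(-4984 + 4578\right) \left(D{\left(B \right)} + a{\left(4 \right)}\right) = \left(-4984 + 4578\right) \left(\frac{4}{3} \cdot 55 + 4\right) = - 406 \left(\frac{220}{3} + 4\right) = \left(-406\right) \frac{232}{3} = - \frac{94192}{3}$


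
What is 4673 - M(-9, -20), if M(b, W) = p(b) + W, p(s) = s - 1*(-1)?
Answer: 4701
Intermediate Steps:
p(s) = 1 + s (p(s) = s + 1 = 1 + s)
M(b, W) = 1 + W + b (M(b, W) = (1 + b) + W = 1 + W + b)
4673 - M(-9, -20) = 4673 - (1 - 20 - 9) = 4673 - 1*(-28) = 4673 + 28 = 4701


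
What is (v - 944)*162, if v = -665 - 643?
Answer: -364824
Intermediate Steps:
v = -1308
(v - 944)*162 = (-1308 - 944)*162 = -2252*162 = -364824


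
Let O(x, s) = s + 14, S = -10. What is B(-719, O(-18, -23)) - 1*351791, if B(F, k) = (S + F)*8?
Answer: -357623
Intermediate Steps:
O(x, s) = 14 + s
B(F, k) = -80 + 8*F (B(F, k) = (-10 + F)*8 = -80 + 8*F)
B(-719, O(-18, -23)) - 1*351791 = (-80 + 8*(-719)) - 1*351791 = (-80 - 5752) - 351791 = -5832 - 351791 = -357623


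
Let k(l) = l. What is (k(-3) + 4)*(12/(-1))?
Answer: -12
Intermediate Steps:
(k(-3) + 4)*(12/(-1)) = (-3 + 4)*(12/(-1)) = 1*(12*(-1)) = 1*(-12) = -12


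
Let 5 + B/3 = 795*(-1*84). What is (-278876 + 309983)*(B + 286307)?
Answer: 2673708864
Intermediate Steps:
B = -200355 (B = -15 + 3*(795*(-1*84)) = -15 + 3*(795*(-84)) = -15 + 3*(-66780) = -15 - 200340 = -200355)
(-278876 + 309983)*(B + 286307) = (-278876 + 309983)*(-200355 + 286307) = 31107*85952 = 2673708864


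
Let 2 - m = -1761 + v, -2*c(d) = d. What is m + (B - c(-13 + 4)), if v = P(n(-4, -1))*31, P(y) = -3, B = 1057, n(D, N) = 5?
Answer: 5817/2 ≈ 2908.5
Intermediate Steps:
c(d) = -d/2
v = -93 (v = -3*31 = -93)
m = 1856 (m = 2 - (-1761 - 93) = 2 - 1*(-1854) = 2 + 1854 = 1856)
m + (B - c(-13 + 4)) = 1856 + (1057 - (-1)*(-13 + 4)/2) = 1856 + (1057 - (-1)*(-9)/2) = 1856 + (1057 - 1*9/2) = 1856 + (1057 - 9/2) = 1856 + 2105/2 = 5817/2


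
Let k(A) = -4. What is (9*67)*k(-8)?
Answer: -2412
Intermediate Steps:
(9*67)*k(-8) = (9*67)*(-4) = 603*(-4) = -2412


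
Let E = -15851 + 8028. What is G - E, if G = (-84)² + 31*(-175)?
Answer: 9454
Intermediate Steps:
G = 1631 (G = 7056 - 5425 = 1631)
E = -7823
G - E = 1631 - 1*(-7823) = 1631 + 7823 = 9454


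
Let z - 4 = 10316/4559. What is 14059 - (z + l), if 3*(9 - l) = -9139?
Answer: 150411493/13677 ≈ 10997.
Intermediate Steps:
l = 9166/3 (l = 9 - 1/3*(-9139) = 9 + 9139/3 = 9166/3 ≈ 3055.3)
z = 28552/4559 (z = 4 + 10316/4559 = 28552/4559 ≈ 6.2628)
14059 - (z + l) = 14059 - (28552/4559 + 9166/3) = 14059 - 1*41873450/13677 = 14059 - 41873450/13677 = 150411493/13677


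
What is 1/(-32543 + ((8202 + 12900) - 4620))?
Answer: -1/16061 ≈ -6.2263e-5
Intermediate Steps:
1/(-32543 + ((8202 + 12900) - 4620)) = 1/(-32543 + (21102 - 4620)) = 1/(-32543 + 16482) = 1/(-16061) = -1/16061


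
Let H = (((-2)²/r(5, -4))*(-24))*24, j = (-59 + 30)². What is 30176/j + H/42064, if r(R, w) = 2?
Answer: 79272152/2210989 ≈ 35.854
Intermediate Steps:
j = 841 (j = (-29)² = 841)
H = -1152 (H = (((-2)²/2)*(-24))*24 = ((4*(½))*(-24))*24 = (2*(-24))*24 = -48*24 = -1152)
30176/j + H/42064 = 30176/841 - 1152/42064 = 30176*(1/841) - 1152*1/42064 = 30176/841 - 72/2629 = 79272152/2210989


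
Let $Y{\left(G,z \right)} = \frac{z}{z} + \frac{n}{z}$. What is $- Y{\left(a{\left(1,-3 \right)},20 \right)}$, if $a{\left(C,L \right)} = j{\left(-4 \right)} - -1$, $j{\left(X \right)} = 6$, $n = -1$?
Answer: $- \frac{19}{20} \approx -0.95$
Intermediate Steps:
$a{\left(C,L \right)} = 7$ ($a{\left(C,L \right)} = 6 - -1 = 6 + 1 = 7$)
$Y{\left(G,z \right)} = 1 - \frac{1}{z}$ ($Y{\left(G,z \right)} = \frac{z}{z} - \frac{1}{z} = 1 - \frac{1}{z}$)
$- Y{\left(a{\left(1,-3 \right)},20 \right)} = - \frac{-1 + 20}{20} = - \frac{19}{20}$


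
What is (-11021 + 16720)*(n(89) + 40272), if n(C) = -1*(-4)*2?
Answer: 229555720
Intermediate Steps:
n(C) = 8 (n(C) = 4*2 = 8)
(-11021 + 16720)*(n(89) + 40272) = (-11021 + 16720)*(8 + 40272) = 5699*40280 = 229555720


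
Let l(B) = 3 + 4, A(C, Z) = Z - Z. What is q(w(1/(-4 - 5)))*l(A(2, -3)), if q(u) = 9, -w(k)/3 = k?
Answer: 63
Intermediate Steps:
w(k) = -3*k
A(C, Z) = 0
l(B) = 7
q(w(1/(-4 - 5)))*l(A(2, -3)) = 9*7 = 63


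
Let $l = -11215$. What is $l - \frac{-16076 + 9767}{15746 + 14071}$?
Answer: $- \frac{37154594}{3313} \approx -11215.0$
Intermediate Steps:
$l - \frac{-16076 + 9767}{15746 + 14071} = -11215 - \frac{-16076 + 9767}{15746 + 14071} = -11215 - - \frac{6309}{29817} = -11215 - \left(-6309\right) \frac{1}{29817} = -11215 - - \frac{701}{3313} = -11215 + \frac{701}{3313} = - \frac{37154594}{3313}$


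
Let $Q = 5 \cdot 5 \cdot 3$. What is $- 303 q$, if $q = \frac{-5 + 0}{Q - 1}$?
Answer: $\frac{1515}{74} \approx 20.473$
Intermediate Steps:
$Q = 75$ ($Q = 25 \cdot 3 = 75$)
$q = - \frac{5}{74}$ ($q = \frac{-5 + 0}{75 - 1} = - \frac{5}{74} \approx -0.067568$)
$- 303 q = \left(-303\right) \left(- \frac{5}{74}\right) = \frac{1515}{74}$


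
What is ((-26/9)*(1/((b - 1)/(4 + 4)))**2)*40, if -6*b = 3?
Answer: -266240/81 ≈ -3286.9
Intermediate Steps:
b = -1/2 (b = -1/6*3 = -1/2 ≈ -0.50000)
((-26/9)*(1/((b - 1)/(4 + 4)))**2)*40 = ((-26/9)*(1/((-1/2 - 1)/(4 + 4)))**2)*40 = ((-26*1/9)*(1/(-3/2/8))**2)*40 = -26*(1/(-3/2*1/8))**2/9*40 = -26*(1/(-3/16))**2/9*40 = -26*(1*(-16/3))**2/9*40 = -26*(-16/3)**2/9*40 = -26/9*256/9*40 = -6656/81*40 = -266240/81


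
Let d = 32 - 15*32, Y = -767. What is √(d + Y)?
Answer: 9*I*√15 ≈ 34.857*I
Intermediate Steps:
d = -448 (d = 32 - 480 = -448)
√(d + Y) = √(-448 - 767) = √(-1215) = 9*I*√15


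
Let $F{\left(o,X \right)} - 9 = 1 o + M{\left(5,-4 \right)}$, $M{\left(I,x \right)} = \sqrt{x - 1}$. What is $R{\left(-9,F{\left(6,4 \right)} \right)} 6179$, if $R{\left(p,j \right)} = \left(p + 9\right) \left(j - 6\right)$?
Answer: $0$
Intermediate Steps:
$M{\left(I,x \right)} = \sqrt{-1 + x}$
$F{\left(o,X \right)} = 9 + o + i \sqrt{5}$ ($F{\left(o,X \right)} = 9 + \left(1 o + \sqrt{-1 - 4}\right) = 9 + \left(o + \sqrt{-5}\right) = 9 + \left(o + i \sqrt{5}\right) = 9 + o + i \sqrt{5}$)
$R{\left(p,j \right)} = \left(-6 + j\right) \left(9 + p\right)$ ($R{\left(p,j \right)} = \left(9 + p\right) \left(-6 + j\right) = \left(-6 + j\right) \left(9 + p\right)$)
$R{\left(-9,F{\left(6,4 \right)} \right)} 6179 = \left(-54 - -54 + 9 \left(9 + 6 + i \sqrt{5}\right) + \left(9 + 6 + i \sqrt{5}\right) \left(-9\right)\right) 6179 = \left(-54 + 54 + 9 \left(15 + i \sqrt{5}\right) + \left(15 + i \sqrt{5}\right) \left(-9\right)\right) 6179 = \left(-54 + 54 + \left(135 + 9 i \sqrt{5}\right) - \left(135 + 9 i \sqrt{5}\right)\right) 6179 = 0 \cdot 6179 = 0$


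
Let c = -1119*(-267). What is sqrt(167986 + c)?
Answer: sqrt(466759) ≈ 683.20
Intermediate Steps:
c = 298773
sqrt(167986 + c) = sqrt(167986 + 298773) = sqrt(466759)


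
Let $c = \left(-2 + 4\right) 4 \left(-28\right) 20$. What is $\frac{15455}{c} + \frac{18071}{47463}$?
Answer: $- \frac{130516517}{42526848} \approx -3.069$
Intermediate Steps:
$c = -4480$ ($c = 2 \cdot 4 \left(-28\right) 20 = 8 \left(-28\right) 20 = \left(-224\right) 20 = -4480$)
$\frac{15455}{c} + \frac{18071}{47463} = \frac{15455}{-4480} + \frac{18071}{47463} = 15455 \left(- \frac{1}{4480}\right) + 18071 \cdot \frac{1}{47463} = - \frac{3091}{896} + \frac{18071}{47463} = - \frac{130516517}{42526848}$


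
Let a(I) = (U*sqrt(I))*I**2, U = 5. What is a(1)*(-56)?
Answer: -280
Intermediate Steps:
a(I) = 5*I**(5/2) (a(I) = (5*sqrt(I))*I**2 = 5*I**(5/2))
a(1)*(-56) = (5*1**(5/2))*(-56) = (5*1)*(-56) = 5*(-56) = -280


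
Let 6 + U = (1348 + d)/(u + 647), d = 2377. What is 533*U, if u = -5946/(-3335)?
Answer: -298091443/2163691 ≈ -137.77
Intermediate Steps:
u = 5946/3335 (u = -5946*(-1/3335) = 5946/3335 ≈ 1.7829)
U = -559271/2163691 (U = -6 + (1348 + 2377)/(5946/3335 + 647) = -6 + 3725/(2163691/3335) = -6 + 3725*(3335/2163691) = -6 + 12422875/2163691 = -559271/2163691 ≈ -0.25848)
533*U = 533*(-559271/2163691) = -298091443/2163691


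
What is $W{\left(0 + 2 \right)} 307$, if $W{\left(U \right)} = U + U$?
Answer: $1228$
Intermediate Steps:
$W{\left(U \right)} = 2 U$
$W{\left(0 + 2 \right)} 307 = 2 \left(0 + 2\right) 307 = 2 \cdot 2 \cdot 307 = 4 \cdot 307 = 1228$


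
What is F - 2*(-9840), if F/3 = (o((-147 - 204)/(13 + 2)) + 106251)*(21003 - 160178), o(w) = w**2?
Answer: -44591049084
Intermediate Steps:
F = -44591068764 (F = 3*((((-147 - 204)/(13 + 2))**2 + 106251)*(21003 - 160178)) = 3*(((-351/15)**2 + 106251)*(-139175)) = 3*(((-351*1/15)**2 + 106251)*(-139175)) = 3*(((-117/5)**2 + 106251)*(-139175)) = 3*((13689/25 + 106251)*(-139175)) = 3*((2669964/25)*(-139175)) = 3*(-14863689588) = -44591068764)
F - 2*(-9840) = -44591068764 - 2*(-9840) = -44591068764 + 19680 = -44591049084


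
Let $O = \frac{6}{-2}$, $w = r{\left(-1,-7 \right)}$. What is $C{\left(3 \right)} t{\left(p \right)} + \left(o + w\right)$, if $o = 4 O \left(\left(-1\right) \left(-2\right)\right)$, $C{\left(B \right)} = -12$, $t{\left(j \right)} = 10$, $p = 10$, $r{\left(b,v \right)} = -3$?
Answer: $-147$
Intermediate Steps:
$w = -3$
$O = -3$ ($O = 6 \left(- \frac{1}{2}\right) = -3$)
$o = -24$ ($o = 4 \left(-3\right) \left(\left(-1\right) \left(-2\right)\right) = \left(-12\right) 2 = -24$)
$C{\left(3 \right)} t{\left(p \right)} + \left(o + w\right) = \left(-12\right) 10 - 27 = -120 - 27 = -147$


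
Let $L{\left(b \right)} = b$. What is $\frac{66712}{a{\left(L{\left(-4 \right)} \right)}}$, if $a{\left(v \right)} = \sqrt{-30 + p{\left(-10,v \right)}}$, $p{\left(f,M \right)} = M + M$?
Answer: $- \frac{33356 i \sqrt{38}}{19} \approx - 10822.0 i$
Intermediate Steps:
$p{\left(f,M \right)} = 2 M$
$a{\left(v \right)} = \sqrt{-30 + 2 v}$
$\frac{66712}{a{\left(L{\left(-4 \right)} \right)}} = \frac{66712}{\sqrt{-30 + 2 \left(-4\right)}} = \frac{66712}{\sqrt{-30 - 8}} = \frac{66712}{\sqrt{-38}} = \frac{66712}{i \sqrt{38}} = 66712 \left(- \frac{i \sqrt{38}}{38}\right) = - \frac{33356 i \sqrt{38}}{19}$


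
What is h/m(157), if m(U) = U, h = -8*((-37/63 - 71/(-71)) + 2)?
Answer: -1216/9891 ≈ -0.12294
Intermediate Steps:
h = -1216/63 (h = -8*((-37*1/63 - 71*(-1/71)) + 2) = -8*((-37/63 + 1) + 2) = -8*(26/63 + 2) = -8*152/63 = -1216/63 ≈ -19.302)
h/m(157) = -1216/63/157 = -1216/63*1/157 = -1216/9891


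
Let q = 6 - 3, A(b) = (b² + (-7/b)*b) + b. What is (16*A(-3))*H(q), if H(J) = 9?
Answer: -144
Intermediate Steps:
A(b) = -7 + b + b² (A(b) = (b² - 7) + b = (-7 + b²) + b = -7 + b + b²)
q = 3
(16*A(-3))*H(q) = (16*(-7 - 3 + (-3)²))*9 = (16*(-7 - 3 + 9))*9 = (16*(-1))*9 = -16*9 = -144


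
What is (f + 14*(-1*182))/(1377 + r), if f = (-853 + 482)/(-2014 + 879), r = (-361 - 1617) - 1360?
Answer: 2891609/2225735 ≈ 1.2992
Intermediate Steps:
r = -3338 (r = -1978 - 1360 = -3338)
f = 371/1135 (f = -371/(-1135) = -371*(-1/1135) = 371/1135 ≈ 0.32687)
(f + 14*(-1*182))/(1377 + r) = (371/1135 + 14*(-1*182))/(1377 - 3338) = (371/1135 + 14*(-182))/(-1961) = (371/1135 - 2548)*(-1/1961) = -2891609/1135*(-1/1961) = 2891609/2225735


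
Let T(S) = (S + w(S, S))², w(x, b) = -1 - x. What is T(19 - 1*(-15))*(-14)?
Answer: -14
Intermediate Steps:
T(S) = 1 (T(S) = (S + (-1 - S))² = (-1)² = 1)
T(19 - 1*(-15))*(-14) = 1*(-14) = -14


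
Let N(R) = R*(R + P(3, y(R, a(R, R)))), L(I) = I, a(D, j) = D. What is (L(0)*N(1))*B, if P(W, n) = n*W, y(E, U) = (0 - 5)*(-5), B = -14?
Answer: 0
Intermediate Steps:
y(E, U) = 25 (y(E, U) = -5*(-5) = 25)
P(W, n) = W*n
N(R) = R*(75 + R) (N(R) = R*(R + 3*25) = R*(R + 75) = R*(75 + R))
(L(0)*N(1))*B = (0*(1*(75 + 1)))*(-14) = (0*(1*76))*(-14) = (0*76)*(-14) = 0*(-14) = 0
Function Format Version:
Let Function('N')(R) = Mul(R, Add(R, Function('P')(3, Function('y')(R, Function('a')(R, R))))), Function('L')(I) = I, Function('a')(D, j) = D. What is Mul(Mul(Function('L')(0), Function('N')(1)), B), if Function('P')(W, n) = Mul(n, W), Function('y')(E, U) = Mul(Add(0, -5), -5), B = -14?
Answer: 0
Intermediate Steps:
Function('y')(E, U) = 25 (Function('y')(E, U) = Mul(-5, -5) = 25)
Function('P')(W, n) = Mul(W, n)
Function('N')(R) = Mul(R, Add(75, R)) (Function('N')(R) = Mul(R, Add(R, Mul(3, 25))) = Mul(R, Add(R, 75)) = Mul(R, Add(75, R)))
Mul(Mul(Function('L')(0), Function('N')(1)), B) = Mul(Mul(0, Mul(1, Add(75, 1))), -14) = Mul(Mul(0, Mul(1, 76)), -14) = Mul(Mul(0, 76), -14) = Mul(0, -14) = 0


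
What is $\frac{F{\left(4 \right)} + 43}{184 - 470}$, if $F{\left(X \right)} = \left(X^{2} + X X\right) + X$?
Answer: $- \frac{79}{286} \approx -0.27622$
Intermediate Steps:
$F{\left(X \right)} = X + 2 X^{2}$ ($F{\left(X \right)} = \left(X^{2} + X^{2}\right) + X = 2 X^{2} + X = X + 2 X^{2}$)
$\frac{F{\left(4 \right)} + 43}{184 - 470} = \frac{4 \left(1 + 2 \cdot 4\right) + 43}{184 - 470} = \frac{4 \left(1 + 8\right) + 43}{-286} = \left(4 \cdot 9 + 43\right) \left(- \frac{1}{286}\right) = \left(36 + 43\right) \left(- \frac{1}{286}\right) = 79 \left(- \frac{1}{286}\right) = - \frac{79}{286}$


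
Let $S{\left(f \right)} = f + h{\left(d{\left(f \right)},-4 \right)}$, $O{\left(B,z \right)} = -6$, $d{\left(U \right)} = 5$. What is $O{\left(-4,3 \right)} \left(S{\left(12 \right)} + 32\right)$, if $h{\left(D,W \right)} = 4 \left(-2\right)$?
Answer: $-216$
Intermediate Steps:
$h{\left(D,W \right)} = -8$
$S{\left(f \right)} = -8 + f$ ($S{\left(f \right)} = f - 8 = -8 + f$)
$O{\left(-4,3 \right)} \left(S{\left(12 \right)} + 32\right) = - 6 \left(\left(-8 + 12\right) + 32\right) = - 6 \left(4 + 32\right) = \left(-6\right) 36 = -216$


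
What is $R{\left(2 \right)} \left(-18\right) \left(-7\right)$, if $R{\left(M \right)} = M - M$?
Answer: $0$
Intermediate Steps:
$R{\left(M \right)} = 0$
$R{\left(2 \right)} \left(-18\right) \left(-7\right) = 0 \left(-18\right) \left(-7\right) = 0 \left(-7\right) = 0$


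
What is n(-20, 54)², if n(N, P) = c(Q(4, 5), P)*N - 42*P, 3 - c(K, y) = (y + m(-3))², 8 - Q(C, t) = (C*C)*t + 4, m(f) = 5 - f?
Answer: 5558000704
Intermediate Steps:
Q(C, t) = 4 - t*C² (Q(C, t) = 8 - ((C*C)*t + 4) = 8 - (C²*t + 4) = 8 - (t*C² + 4) = 8 - (4 + t*C²) = 8 + (-4 - t*C²) = 4 - t*C²)
c(K, y) = 3 - (8 + y)² (c(K, y) = 3 - (y + (5 - 1*(-3)))² = 3 - (y + (5 + 3))² = 3 - (y + 8)² = 3 - (8 + y)²)
n(N, P) = -42*P + N*(3 - (8 + P)²) (n(N, P) = (3 - (8 + P)²)*N - 42*P = N*(3 - (8 + P)²) - 42*P = -42*P + N*(3 - (8 + P)²))
n(-20, 54)² = (-42*54 - 1*(-20)*(-3 + (8 + 54)²))² = (-2268 - 1*(-20)*(-3 + 62²))² = (-2268 - 1*(-20)*(-3 + 3844))² = (-2268 - 1*(-20)*3841)² = (-2268 + 76820)² = 74552² = 5558000704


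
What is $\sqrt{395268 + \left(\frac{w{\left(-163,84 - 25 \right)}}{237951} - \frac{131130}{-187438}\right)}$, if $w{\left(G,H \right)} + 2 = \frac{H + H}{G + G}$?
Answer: $\frac{11 \sqrt{97875509176316894715857802}}{173094588207} \approx 628.7$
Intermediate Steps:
$w{\left(G,H \right)} = -2 + \frac{H}{G}$ ($w{\left(G,H \right)} = -2 + \frac{H + H}{G + G} = -2 + \frac{2 H}{2 G} = -2 + 2 H \frac{1}{2 G} = -2 + \frac{H}{G}$)
$\sqrt{395268 + \left(\frac{w{\left(-163,84 - 25 \right)}}{237951} - \frac{131130}{-187438}\right)} = \sqrt{395268 + \left(\frac{-2 + \frac{84 - 25}{-163}}{237951} - \frac{131130}{-187438}\right)} = \sqrt{395268 + \left(\left(-2 + 59 \left(- \frac{1}{163}\right)\right) \frac{1}{237951} - - \frac{65565}{93719}\right)} = \sqrt{395268 + \left(\left(-2 - \frac{59}{163}\right) \frac{1}{237951} + \frac{65565}{93719}\right)} = \sqrt{395268 + \left(\left(- \frac{385}{163}\right) \frac{1}{237951} + \frac{65565}{93719}\right)} = \sqrt{395268 + \left(- \frac{55}{5540859} + \frac{65565}{93719}\right)} = \sqrt{395268 + \frac{363281265790}{519283764621}} = \sqrt{\frac{205256618355479218}{519283764621}} = \frac{11 \sqrt{97875509176316894715857802}}{173094588207}$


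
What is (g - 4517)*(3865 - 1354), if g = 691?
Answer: -9607086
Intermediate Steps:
(g - 4517)*(3865 - 1354) = (691 - 4517)*(3865 - 1354) = -3826*2511 = -9607086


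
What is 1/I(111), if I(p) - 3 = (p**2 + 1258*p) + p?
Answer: 1/152073 ≈ 6.5758e-6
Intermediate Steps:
I(p) = 3 + p**2 + 1259*p (I(p) = 3 + ((p**2 + 1258*p) + p) = 3 + (p**2 + 1259*p) = 3 + p**2 + 1259*p)
1/I(111) = 1/(3 + 111**2 + 1259*111) = 1/(3 + 12321 + 139749) = 1/152073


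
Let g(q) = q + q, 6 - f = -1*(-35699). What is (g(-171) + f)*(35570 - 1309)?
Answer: -1234595135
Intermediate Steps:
f = -35693 (f = 6 - (-1)*(-35699) = 6 - 1*35699 = 6 - 35699 = -35693)
g(q) = 2*q
(g(-171) + f)*(35570 - 1309) = (2*(-171) - 35693)*(35570 - 1309) = (-342 - 35693)*34261 = -36035*34261 = -1234595135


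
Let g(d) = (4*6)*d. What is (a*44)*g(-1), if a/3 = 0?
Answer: 0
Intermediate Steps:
a = 0 (a = 3*0 = 0)
g(d) = 24*d
(a*44)*g(-1) = (0*44)*(24*(-1)) = 0*(-24) = 0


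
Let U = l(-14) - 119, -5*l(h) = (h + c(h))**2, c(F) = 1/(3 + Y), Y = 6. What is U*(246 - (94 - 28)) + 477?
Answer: -250987/9 ≈ -27887.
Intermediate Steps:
c(F) = 1/9 (c(F) = 1/(3 + 6) = 1/9)
l(h) = -(1/9 + h)**2/5 (l(h) = -(h + 1/9)**2/5 = -(1/9 + h)**2/5)
U = -12764/81 (U = -(1 + 9*(-14))**2/405 - 119 = -(1 - 126)**2/405 - 119 = -1/405*(-125)**2 - 119 = -1/405*15625 - 119 = -3125/81 - 119 = -12764/81 ≈ -157.58)
U*(246 - (94 - 28)) + 477 = -12764*(246 - (94 - 28))/81 + 477 = -12764*(246 - 1*66)/81 + 477 = -12764*(246 - 66)/81 + 477 = -12764/81*180 + 477 = -255280/9 + 477 = -250987/9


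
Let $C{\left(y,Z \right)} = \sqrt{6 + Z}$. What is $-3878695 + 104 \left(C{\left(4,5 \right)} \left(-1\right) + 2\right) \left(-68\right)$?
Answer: $-3892839 + 7072 \sqrt{11} \approx -3.8694 \cdot 10^{6}$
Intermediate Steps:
$-3878695 + 104 \left(C{\left(4,5 \right)} \left(-1\right) + 2\right) \left(-68\right) = -3878695 + 104 \left(\sqrt{6 + 5} \left(-1\right) + 2\right) \left(-68\right) = -3878695 + 104 \left(\sqrt{11} \left(-1\right) + 2\right) \left(-68\right) = -3878695 + 104 \left(- \sqrt{11} + 2\right) \left(-68\right) = -3878695 + 104 \left(2 - \sqrt{11}\right) \left(-68\right) = -3878695 + \left(208 - 104 \sqrt{11}\right) \left(-68\right) = -3878695 - \left(14144 - 7072 \sqrt{11}\right) = -3892839 + 7072 \sqrt{11}$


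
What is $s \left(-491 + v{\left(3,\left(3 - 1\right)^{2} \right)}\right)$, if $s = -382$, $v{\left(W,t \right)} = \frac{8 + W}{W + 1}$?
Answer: $\frac{373023}{2} \approx 1.8651 \cdot 10^{5}$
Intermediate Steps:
$v{\left(W,t \right)} = \frac{8 + W}{1 + W}$
$s \left(-491 + v{\left(3,\left(3 - 1\right)^{2} \right)}\right) = - 382 \left(-491 + \frac{8 + 3}{1 + 3}\right) = - 382 \left(-491 + \frac{1}{4} \cdot 11\right) = - 382 \left(-491 + \frac{11}{4}\right) = \left(-382\right) \left(- \frac{1953}{4}\right) = \frac{373023}{2}$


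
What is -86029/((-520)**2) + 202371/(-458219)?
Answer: -94141240751/123902417600 ≈ -0.75980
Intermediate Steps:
-86029/((-520)**2) + 202371/(-458219) = -86029/270400 + 202371*(-1/458219) = -86029*1/270400 - 202371/458219 = -86029/270400 - 202371/458219 = -94141240751/123902417600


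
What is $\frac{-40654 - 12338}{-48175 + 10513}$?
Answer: $\frac{8832}{6277} \approx 1.407$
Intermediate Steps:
$\frac{-40654 - 12338}{-48175 + 10513} = - \frac{52992}{-37662} = \left(-52992\right) \left(- \frac{1}{37662}\right) = \frac{8832}{6277}$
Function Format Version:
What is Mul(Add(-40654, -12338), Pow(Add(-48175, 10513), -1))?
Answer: Rational(8832, 6277) ≈ 1.4070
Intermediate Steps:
Mul(Add(-40654, -12338), Pow(Add(-48175, 10513), -1)) = Mul(-52992, Pow(-37662, -1)) = Mul(-52992, Rational(-1, 37662)) = Rational(8832, 6277)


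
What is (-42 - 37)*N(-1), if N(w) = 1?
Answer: -79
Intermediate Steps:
(-42 - 37)*N(-1) = (-42 - 37)*1 = -79*1 = -79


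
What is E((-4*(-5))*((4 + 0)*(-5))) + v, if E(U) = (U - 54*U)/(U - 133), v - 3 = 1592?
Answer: 828935/533 ≈ 1555.2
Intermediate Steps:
v = 1595 (v = 3 + 1592 = 1595)
E(U) = -53*U/(-133 + U) (E(U) = (-53*U)/(-133 + U) = -53*U/(-133 + U))
E((-4*(-5))*((4 + 0)*(-5))) + v = -53*(-4*(-5))*((4 + 0)*(-5))/(-133 + (-4*(-5))*((4 + 0)*(-5))) + 1595 = -53*20*(4*(-5))/(-133 + 20*(4*(-5))) + 1595 = -53*20*(-20)/(-133 + 20*(-20)) + 1595 = -53*(-400)/(-133 - 400) + 1595 = -53*(-400)/(-533) + 1595 = -53*(-400)*(-1/533) + 1595 = -21200/533 + 1595 = 828935/533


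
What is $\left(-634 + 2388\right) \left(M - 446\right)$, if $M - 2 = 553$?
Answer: $191186$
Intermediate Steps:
$M = 555$ ($M = 2 + 553 = 555$)
$\left(-634 + 2388\right) \left(M - 446\right) = \left(-634 + 2388\right) \left(555 - 446\right) = 1754 \cdot 109 = 191186$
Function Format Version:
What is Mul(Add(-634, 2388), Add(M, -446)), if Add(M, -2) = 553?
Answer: 191186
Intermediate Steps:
M = 555 (M = Add(2, 553) = 555)
Mul(Add(-634, 2388), Add(M, -446)) = Mul(Add(-634, 2388), Add(555, -446)) = Mul(1754, 109) = 191186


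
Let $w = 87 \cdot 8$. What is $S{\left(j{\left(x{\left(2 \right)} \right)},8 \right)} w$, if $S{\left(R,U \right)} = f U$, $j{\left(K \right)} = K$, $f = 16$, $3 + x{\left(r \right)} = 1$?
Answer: $89088$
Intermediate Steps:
$x{\left(r \right)} = -2$ ($x{\left(r \right)} = -3 + 1 = -2$)
$w = 696$
$S{\left(R,U \right)} = 16 U$
$S{\left(j{\left(x{\left(2 \right)} \right)},8 \right)} w = 16 \cdot 8 \cdot 696 = 128 \cdot 696 = 89088$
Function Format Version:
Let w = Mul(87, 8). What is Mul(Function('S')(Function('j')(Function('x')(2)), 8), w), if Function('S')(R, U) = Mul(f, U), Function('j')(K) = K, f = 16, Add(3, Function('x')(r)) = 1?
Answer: 89088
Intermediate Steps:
Function('x')(r) = -2 (Function('x')(r) = Add(-3, 1) = -2)
w = 696
Function('S')(R, U) = Mul(16, U)
Mul(Function('S')(Function('j')(Function('x')(2)), 8), w) = Mul(Mul(16, 8), 696) = Mul(128, 696) = 89088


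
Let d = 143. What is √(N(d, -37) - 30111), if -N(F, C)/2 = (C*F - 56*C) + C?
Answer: I*√23599 ≈ 153.62*I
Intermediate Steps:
N(F, C) = 110*C - 2*C*F (N(F, C) = -2*((C*F - 56*C) + C) = -2*((-56*C + C*F) + C) = -2*(-55*C + C*F) = 110*C - 2*C*F)
√(N(d, -37) - 30111) = √(2*(-37)*(55 - 1*143) - 30111) = √(2*(-37)*(55 - 143) - 30111) = √(2*(-37)*(-88) - 30111) = √(6512 - 30111) = √(-23599) = I*√23599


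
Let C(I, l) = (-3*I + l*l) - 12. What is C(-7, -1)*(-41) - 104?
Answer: -514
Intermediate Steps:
C(I, l) = -12 + l**2 - 3*I (C(I, l) = (-3*I + l**2) - 12 = (l**2 - 3*I) - 12 = -12 + l**2 - 3*I)
C(-7, -1)*(-41) - 104 = (-12 + (-1)**2 - 3*(-7))*(-41) - 104 = (-12 + 1 + 21)*(-41) - 104 = 10*(-41) - 104 = -410 - 104 = -514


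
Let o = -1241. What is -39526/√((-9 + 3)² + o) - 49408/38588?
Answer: -12352/9647 + 39526*I*√1205/1205 ≈ -1.2804 + 1138.6*I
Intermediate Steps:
-39526/√((-9 + 3)² + o) - 49408/38588 = -39526/√((-9 + 3)² - 1241) - 49408/38588 = -39526/√((-6)² - 1241) - 49408*1/38588 = -39526/√(36 - 1241) - 12352/9647 = -39526*(-I*√1205/1205) - 12352/9647 = -(-39526)*I*√1205/1205 - 12352/9647 = 39526*I*√1205/1205 - 12352/9647 = -12352/9647 + 39526*I*√1205/1205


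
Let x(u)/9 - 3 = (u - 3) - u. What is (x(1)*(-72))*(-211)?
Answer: 0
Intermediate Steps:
x(u) = 0 (x(u) = 27 + 9*((u - 3) - u) = 27 + 9*((-3 + u) - u) = 27 + 9*(-3) = 27 - 27 = 0)
(x(1)*(-72))*(-211) = (0*(-72))*(-211) = 0*(-211) = 0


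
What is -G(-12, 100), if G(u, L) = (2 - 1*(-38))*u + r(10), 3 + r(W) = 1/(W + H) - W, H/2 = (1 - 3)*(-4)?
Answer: 12817/26 ≈ 492.96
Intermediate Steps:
H = 16 (H = 2*((1 - 3)*(-4)) = 2*(-2*(-4)) = 2*8 = 16)
r(W) = -3 + 1/(16 + W) - W (r(W) = -3 + (1/(W + 16) - W) = -3 + (1/(16 + W) - W) = -3 + 1/(16 + W) - W)
G(u, L) = -337/26 + 40*u (G(u, L) = (2 - 1*(-38))*u + (-47 - 1*10² - 19*10)/(16 + 10) = (2 + 38)*u + (-47 - 1*100 - 190)/26 = 40*u + (-47 - 100 - 190)/26 = 40*u + (1/26)*(-337) = 40*u - 337/26 = -337/26 + 40*u)
-G(-12, 100) = -(-337/26 + 40*(-12)) = -(-337/26 - 480) = -1*(-12817/26) = 12817/26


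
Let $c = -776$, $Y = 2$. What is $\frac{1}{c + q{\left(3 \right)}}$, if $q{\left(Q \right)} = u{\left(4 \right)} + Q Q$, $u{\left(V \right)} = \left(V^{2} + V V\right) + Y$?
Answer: $- \frac{1}{733} \approx -0.0013643$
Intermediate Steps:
$u{\left(V \right)} = 2 + 2 V^{2}$ ($u{\left(V \right)} = \left(V^{2} + V V\right) + 2 = \left(V^{2} + V^{2}\right) + 2 = 2 V^{2} + 2 = 2 + 2 V^{2}$)
$q{\left(Q \right)} = 34 + Q^{2}$ ($q{\left(Q \right)} = \left(2 + 2 \cdot 4^{2}\right) + Q Q = \left(2 + 2 \cdot 16\right) + Q^{2} = \left(2 + 32\right) + Q^{2} = 34 + Q^{2}$)
$\frac{1}{c + q{\left(3 \right)}} = \frac{1}{-776 + \left(34 + 3^{2}\right)} = \frac{1}{-776 + \left(34 + 9\right)} = \frac{1}{-776 + 43} = \frac{1}{-733} = - \frac{1}{733}$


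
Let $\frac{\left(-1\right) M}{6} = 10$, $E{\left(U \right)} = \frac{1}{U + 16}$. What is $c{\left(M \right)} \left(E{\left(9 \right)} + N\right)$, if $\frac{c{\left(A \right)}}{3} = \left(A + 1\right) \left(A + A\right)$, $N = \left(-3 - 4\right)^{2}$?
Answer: $\frac{5208048}{5} \approx 1.0416 \cdot 10^{6}$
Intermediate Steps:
$E{\left(U \right)} = \frac{1}{16 + U}$
$M = -60$ ($M = \left(-6\right) 10 = -60$)
$N = 49$ ($N = \left(-7\right)^{2} = 49$)
$c{\left(A \right)} = 6 A \left(1 + A\right)$ ($c{\left(A \right)} = 3 \left(A + 1\right) \left(A + A\right) = 3 \left(1 + A\right) 2 A = 3 \cdot 2 A \left(1 + A\right) = 6 A \left(1 + A\right)$)
$c{\left(M \right)} \left(E{\left(9 \right)} + N\right) = 6 \left(-60\right) \left(1 - 60\right) \left(\frac{1}{16 + 9} + 49\right) = 6 \left(-60\right) \left(-59\right) \left(\frac{1}{25} + 49\right) = 21240 \left(\frac{1}{25} + 49\right) = 21240 \cdot \frac{1226}{25} = \frac{5208048}{5}$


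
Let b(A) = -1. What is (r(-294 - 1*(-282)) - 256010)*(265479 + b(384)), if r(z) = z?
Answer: -67968208516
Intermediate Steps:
(r(-294 - 1*(-282)) - 256010)*(265479 + b(384)) = ((-294 - 1*(-282)) - 256010)*(265479 - 1) = ((-294 + 282) - 256010)*265478 = (-12 - 256010)*265478 = -256022*265478 = -67968208516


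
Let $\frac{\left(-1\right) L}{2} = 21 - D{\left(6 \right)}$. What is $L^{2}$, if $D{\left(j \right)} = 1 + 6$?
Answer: $784$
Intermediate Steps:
$D{\left(j \right)} = 7$
$L = -28$ ($L = - 2 \left(21 - 7\right) = \left(-2\right) 14 = -28$)
$L^{2} = \left(-28\right)^{2} = 784$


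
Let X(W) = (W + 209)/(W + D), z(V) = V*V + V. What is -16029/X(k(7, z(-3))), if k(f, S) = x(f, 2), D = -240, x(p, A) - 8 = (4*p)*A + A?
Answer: 2789046/275 ≈ 10142.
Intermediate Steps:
x(p, A) = 8 + A + 4*A*p (x(p, A) = 8 + ((4*p)*A + A) = 8 + (4*A*p + A) = 8 + (A + 4*A*p) = 8 + A + 4*A*p)
z(V) = V + V**2 (z(V) = V**2 + V = V + V**2)
k(f, S) = 10 + 8*f (k(f, S) = 8 + 2 + 4*2*f = 8 + 2 + 8*f = 10 + 8*f)
X(W) = (209 + W)/(-240 + W) (X(W) = (W + 209)/(W - 240) = (209 + W)/(-240 + W))
-16029/X(k(7, z(-3))) = -16029*(-240 + (10 + 8*7))/(209 + (10 + 8*7)) = -16029*(-240 + (10 + 56))/(209 + (10 + 56)) = -16029*(-240 + 66)/(209 + 66) = -16029/(275/(-174)) = -16029/((-1/174*275)) = -16029/(-275/174) = -16029*(-174/275) = 2789046/275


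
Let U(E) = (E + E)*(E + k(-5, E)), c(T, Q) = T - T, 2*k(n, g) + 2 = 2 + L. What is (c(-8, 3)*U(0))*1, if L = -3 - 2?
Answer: 0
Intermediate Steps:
L = -5
k(n, g) = -5/2 (k(n, g) = -1 + (2 - 5)/2 = -1 + (½)*(-3) = -1 - 3/2 = -5/2)
c(T, Q) = 0
U(E) = 2*E*(-5/2 + E) (U(E) = (E + E)*(E - 5/2) = (2*E)*(-5/2 + E) = 2*E*(-5/2 + E))
(c(-8, 3)*U(0))*1 = (0*(0*(-5 + 2*0)))*1 = (0*(0*(-5 + 0)))*1 = (0*(0*(-5)))*1 = (0*0)*1 = 0*1 = 0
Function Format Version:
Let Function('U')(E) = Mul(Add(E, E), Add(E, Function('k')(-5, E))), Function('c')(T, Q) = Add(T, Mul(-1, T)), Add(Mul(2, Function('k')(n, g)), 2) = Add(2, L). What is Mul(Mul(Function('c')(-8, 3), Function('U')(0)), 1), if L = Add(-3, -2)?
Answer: 0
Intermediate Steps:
L = -5
Function('k')(n, g) = Rational(-5, 2) (Function('k')(n, g) = Add(-1, Mul(Rational(1, 2), Add(2, -5))) = Add(-1, Mul(Rational(1, 2), -3)) = Add(-1, Rational(-3, 2)) = Rational(-5, 2))
Function('c')(T, Q) = 0
Function('U')(E) = Mul(2, E, Add(Rational(-5, 2), E)) (Function('U')(E) = Mul(Add(E, E), Add(E, Rational(-5, 2))) = Mul(Mul(2, E), Add(Rational(-5, 2), E)) = Mul(2, E, Add(Rational(-5, 2), E)))
Mul(Mul(Function('c')(-8, 3), Function('U')(0)), 1) = Mul(Mul(0, Mul(0, Add(-5, Mul(2, 0)))), 1) = Mul(Mul(0, Mul(0, Add(-5, 0))), 1) = Mul(Mul(0, Mul(0, -5)), 1) = Mul(Mul(0, 0), 1) = Mul(0, 1) = 0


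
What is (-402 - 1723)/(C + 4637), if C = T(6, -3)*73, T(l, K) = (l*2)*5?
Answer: -2125/9017 ≈ -0.23567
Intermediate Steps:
T(l, K) = 10*l (T(l, K) = (2*l)*5 = 10*l)
C = 4380 (C = (10*6)*73 = 60*73 = 4380)
(-402 - 1723)/(C + 4637) = (-402 - 1723)/(4380 + 4637) = -2125/9017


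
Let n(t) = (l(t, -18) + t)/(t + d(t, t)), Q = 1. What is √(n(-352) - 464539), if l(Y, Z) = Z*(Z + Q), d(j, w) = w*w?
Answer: I*√12311167992123/5148 ≈ 681.57*I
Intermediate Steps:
d(j, w) = w²
l(Y, Z) = Z*(1 + Z) (l(Y, Z) = Z*(Z + 1) = Z*(1 + Z))
n(t) = (306 + t)/(t + t²) (n(t) = (-18*(1 - 18) + t)/(t + t²) = (-18*(-17) + t)/(t + t²) = (306 + t)/(t + t²))
√(n(-352) - 464539) = √((306 - 352)/((-352)*(1 - 352)) - 464539) = √(-1/352*(-46)/(-351) - 464539) = √(-1/352*(-1/351)*(-46) - 464539) = √(-23/61776 - 464539) = √(-28697361287/61776) = I*√12311167992123/5148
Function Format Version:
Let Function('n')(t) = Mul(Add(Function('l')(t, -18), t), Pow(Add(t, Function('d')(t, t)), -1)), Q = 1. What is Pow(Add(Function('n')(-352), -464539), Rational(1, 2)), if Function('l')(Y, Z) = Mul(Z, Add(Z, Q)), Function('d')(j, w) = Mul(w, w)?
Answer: Mul(Rational(1, 5148), I, Pow(12311167992123, Rational(1, 2))) ≈ Mul(681.57, I)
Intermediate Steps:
Function('d')(j, w) = Pow(w, 2)
Function('l')(Y, Z) = Mul(Z, Add(1, Z)) (Function('l')(Y, Z) = Mul(Z, Add(Z, 1)) = Mul(Z, Add(1, Z)))
Function('n')(t) = Mul(Pow(Add(t, Pow(t, 2)), -1), Add(306, t)) (Function('n')(t) = Mul(Add(Mul(-18, Add(1, -18)), t), Pow(Add(t, Pow(t, 2)), -1)) = Mul(Add(Mul(-18, -17), t), Pow(Add(t, Pow(t, 2)), -1)) = Mul(Add(306, t), Pow(Add(t, Pow(t, 2)), -1)) = Mul(Pow(Add(t, Pow(t, 2)), -1), Add(306, t)))
Pow(Add(Function('n')(-352), -464539), Rational(1, 2)) = Pow(Add(Mul(Pow(-352, -1), Pow(Add(1, -352), -1), Add(306, -352)), -464539), Rational(1, 2)) = Pow(Add(Mul(Rational(-1, 352), Pow(-351, -1), -46), -464539), Rational(1, 2)) = Pow(Add(Mul(Rational(-1, 352), Rational(-1, 351), -46), -464539), Rational(1, 2)) = Pow(Add(Rational(-23, 61776), -464539), Rational(1, 2)) = Pow(Rational(-28697361287, 61776), Rational(1, 2)) = Mul(Rational(1, 5148), I, Pow(12311167992123, Rational(1, 2)))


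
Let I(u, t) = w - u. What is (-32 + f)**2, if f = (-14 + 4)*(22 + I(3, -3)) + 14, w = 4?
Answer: 61504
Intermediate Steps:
I(u, t) = 4 - u
f = -216 (f = (-14 + 4)*(22 + (4 - 1*3)) + 14 = -10*(22 + (4 - 3)) + 14 = -10*(22 + 1) + 14 = -10*23 + 14 = -230 + 14 = -216)
(-32 + f)**2 = (-32 - 216)**2 = (-248)**2 = 61504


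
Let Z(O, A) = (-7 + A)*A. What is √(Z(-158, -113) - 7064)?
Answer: 4*√406 ≈ 80.598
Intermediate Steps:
Z(O, A) = A*(-7 + A)
√(Z(-158, -113) - 7064) = √(-113*(-7 - 113) - 7064) = √(-113*(-120) - 7064) = √(13560 - 7064) = √6496 = 4*√406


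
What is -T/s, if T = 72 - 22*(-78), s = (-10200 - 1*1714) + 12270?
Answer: -447/89 ≈ -5.0225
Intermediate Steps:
s = 356 (s = (-10200 - 1714) + 12270 = -11914 + 12270 = 356)
T = 1788 (T = 72 + 1716 = 1788)
-T/s = -1788/356 = -1*447/89 = -447/89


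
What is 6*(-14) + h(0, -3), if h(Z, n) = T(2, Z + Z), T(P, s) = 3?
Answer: -81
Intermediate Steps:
h(Z, n) = 3
6*(-14) + h(0, -3) = 6*(-14) + 3 = -84 + 3 = -81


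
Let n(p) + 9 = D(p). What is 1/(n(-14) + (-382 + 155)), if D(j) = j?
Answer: -1/250 ≈ -0.0040000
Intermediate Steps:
n(p) = -9 + p
1/(n(-14) + (-382 + 155)) = 1/((-9 - 14) + (-382 + 155)) = 1/(-23 - 227) = 1/(-250) = -1/250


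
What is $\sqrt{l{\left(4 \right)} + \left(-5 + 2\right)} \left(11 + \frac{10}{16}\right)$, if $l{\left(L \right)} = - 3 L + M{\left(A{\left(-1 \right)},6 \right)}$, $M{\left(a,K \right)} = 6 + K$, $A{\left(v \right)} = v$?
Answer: $\frac{93 i \sqrt{3}}{8} \approx 20.135 i$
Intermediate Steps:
$l{\left(L \right)} = 12 - 3 L$ ($l{\left(L \right)} = - 3 L + \left(6 + 6\right) = - 3 L + 12 = 12 - 3 L$)
$\sqrt{l{\left(4 \right)} + \left(-5 + 2\right)} \left(11 + \frac{10}{16}\right) = \sqrt{\left(12 - 12\right) + \left(-5 + 2\right)} \left(11 + \frac{10}{16}\right) = \sqrt{\left(12 - 12\right) - 3} \left(11 + 10 \cdot \frac{1}{16}\right) = \sqrt{0 - 3} \left(11 + \frac{5}{8}\right) = \sqrt{-3} \cdot \frac{93}{8} = i \sqrt{3} \cdot \frac{93}{8} = \frac{93 i \sqrt{3}}{8}$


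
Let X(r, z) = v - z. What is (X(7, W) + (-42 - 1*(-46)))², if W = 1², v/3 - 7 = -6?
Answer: 36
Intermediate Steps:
v = 3 (v = 21 + 3*(-6) = 21 - 18 = 3)
W = 1
X(r, z) = 3 - z
(X(7, W) + (-42 - 1*(-46)))² = ((3 - 1*1) + (-42 - 1*(-46)))² = ((3 - 1) + (-42 + 46))² = (2 + 4)² = 6² = 36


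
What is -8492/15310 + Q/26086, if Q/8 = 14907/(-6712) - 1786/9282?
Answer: -431857159960609/777546219665670 ≈ -0.55541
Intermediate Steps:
Q = -75177203/3893799 (Q = 8*(14907/(-6712) - 1786/9282) = 8*(14907*(-1/6712) - 1786*1/9282) = 8*(-14907/6712 - 893/4641) = 8*(-75177203/31150392) = -75177203/3893799 ≈ -19.307)
-8492/15310 + Q/26086 = -8492/15310 - 75177203/3893799/26086 = -8492*1/15310 - 75177203/3893799*1/26086 = -4246/7655 - 75177203/101573640714 = -431857159960609/777546219665670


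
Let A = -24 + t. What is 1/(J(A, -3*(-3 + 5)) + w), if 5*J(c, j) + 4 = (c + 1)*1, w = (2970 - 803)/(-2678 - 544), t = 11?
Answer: -16110/62387 ≈ -0.25823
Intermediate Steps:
w = -2167/3222 (w = 2167/(-3222) = 2167*(-1/3222) = -2167/3222 ≈ -0.67256)
A = -13 (A = -24 + 11 = -13)
J(c, j) = -3/5 + c/5 (J(c, j) = -4/5 + ((c + 1)*1)/5 = -4/5 + ((1 + c)*1)/5 = -4/5 + (1 + c)/5 = -4/5 + (1/5 + c/5) = -3/5 + c/5)
1/(J(A, -3*(-3 + 5)) + w) = 1/((-3/5 + (1/5)*(-13)) - 2167/3222) = 1/((-3/5 - 13/5) - 2167/3222) = 1/(-16/5 - 2167/3222) = 1/(-62387/16110) = -16110/62387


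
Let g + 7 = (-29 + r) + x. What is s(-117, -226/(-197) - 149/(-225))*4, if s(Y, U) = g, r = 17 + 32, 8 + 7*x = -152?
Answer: -276/7 ≈ -39.429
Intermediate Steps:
x = -160/7 (x = -8/7 + (⅐)*(-152) = -8/7 - 152/7 = -160/7 ≈ -22.857)
r = 49
g = -69/7 (g = -7 + ((-29 + 49) - 160/7) = -7 + (20 - 160/7) = -7 - 20/7 = -69/7 ≈ -9.8571)
s(Y, U) = -69/7
s(-117, -226/(-197) - 149/(-225))*4 = -69/7*4 = -276/7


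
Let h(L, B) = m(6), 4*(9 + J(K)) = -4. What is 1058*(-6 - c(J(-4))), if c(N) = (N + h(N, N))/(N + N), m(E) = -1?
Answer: -69299/10 ≈ -6929.9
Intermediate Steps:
J(K) = -10 (J(K) = -9 + (1/4)*(-4) = -9 - 1 = -10)
h(L, B) = -1
c(N) = (-1 + N)/(2*N) (c(N) = (N - 1)/(N + N) = (-1 + N)/((2*N)) = (-1 + N)*(1/(2*N)) = (-1 + N)/(2*N))
1058*(-6 - c(J(-4))) = 1058*(-6 - (-1 - 10)/(2*(-10))) = 1058*(-6 - (-1)*(-11)/(2*10)) = 1058*(-6 - 1*11/20) = 1058*(-6 - 11/20) = 1058*(-131/20) = -69299/10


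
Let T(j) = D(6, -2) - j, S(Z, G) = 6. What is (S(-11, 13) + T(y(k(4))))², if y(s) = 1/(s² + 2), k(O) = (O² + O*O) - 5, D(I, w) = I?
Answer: 76930441/534361 ≈ 143.97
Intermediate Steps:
k(O) = -5 + 2*O² (k(O) = (O² + O²) - 5 = 2*O² - 5 = -5 + 2*O²)
y(s) = 1/(2 + s²)
T(j) = 6 - j
(S(-11, 13) + T(y(k(4))))² = (6 + (6 - 1/(2 + (-5 + 2*4²)²)))² = (6 + (6 - 1/(2 + (-5 + 2*16)²)))² = (6 + (6 - 1/(2 + (-5 + 32)²)))² = (6 + (6 - 1/(2 + 27²)))² = (6 + (6 - 1/(2 + 729)))² = (6 + (6 - 1/731))² = (6 + 4385/731)² = (8771/731)² = 76930441/534361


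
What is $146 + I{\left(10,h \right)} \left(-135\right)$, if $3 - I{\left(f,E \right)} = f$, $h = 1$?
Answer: $1091$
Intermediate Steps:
$I{\left(f,E \right)} = 3 - f$
$146 + I{\left(10,h \right)} \left(-135\right) = 146 + \left(3 - 10\right) \left(-135\right) = 146 - -945 = 146 + 945 = 1091$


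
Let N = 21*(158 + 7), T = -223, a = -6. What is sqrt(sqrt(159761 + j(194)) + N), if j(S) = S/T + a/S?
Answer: sqrt(1621274057865 + 86524*sqrt(4671986006139))/21631 ≈ 62.167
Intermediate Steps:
j(S) = -6/S - S/223 (j(S) = S/(-223) - 6/S = S*(-1/223) - 6/S = -S/223 - 6/S = -6/S - S/223)
N = 3465 (N = 21*165 = 3465)
sqrt(sqrt(159761 + j(194)) + N) = sqrt(sqrt(159761 + (-6/194 - 1/223*194)) + 3465) = sqrt(sqrt(159761 + (-6*1/194 - 194/223)) + 3465) = sqrt(sqrt(159761 + (-3/97 - 194/223)) + 3465) = sqrt(sqrt(159761 - 19487/21631) + 3465) = sqrt(sqrt(3455770704/21631) + 3465) = sqrt(4*sqrt(4671986006139)/21631 + 3465) = sqrt(3465 + 4*sqrt(4671986006139)/21631)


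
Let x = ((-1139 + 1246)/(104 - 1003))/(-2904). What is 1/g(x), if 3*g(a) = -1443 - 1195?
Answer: -3/2638 ≈ -0.0011372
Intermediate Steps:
x = 107/2610696 (x = (107/(-899))*(-1/2904) = (107*(-1/899))*(-1/2904) = -107/899*(-1/2904) = 107/2610696 ≈ 4.0985e-5)
g(a) = -2638/3 (g(a) = (-1443 - 1195)/3 = (1/3)*(-2638) = -2638/3)
1/g(x) = 1/(-2638/3) = -3/2638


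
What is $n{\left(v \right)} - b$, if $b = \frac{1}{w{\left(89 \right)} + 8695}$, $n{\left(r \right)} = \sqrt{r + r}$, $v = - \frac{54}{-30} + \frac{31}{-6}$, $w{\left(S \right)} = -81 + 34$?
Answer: $- \frac{1}{8648} + \frac{i \sqrt{1515}}{15} \approx -0.00011563 + 2.5949 i$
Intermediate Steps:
$w{\left(S \right)} = -47$
$v = - \frac{101}{30}$ ($v = \left(-54\right) \left(- \frac{1}{30}\right) + 31 \left(- \frac{1}{6}\right) = \frac{9}{5} - \frac{31}{6} = - \frac{101}{30} \approx -3.3667$)
$n{\left(r \right)} = \sqrt{2} \sqrt{r}$ ($n{\left(r \right)} = \sqrt{2 r} = \sqrt{2} \sqrt{r}$)
$b = \frac{1}{8648}$ ($b = \frac{1}{-47 + 8695} = \frac{1}{8648} \approx 0.00011563$)
$n{\left(v \right)} - b = \sqrt{2} \sqrt{- \frac{101}{30}} - \frac{1}{8648} = \sqrt{2} \frac{i \sqrt{3030}}{30} - \frac{1}{8648} = \frac{i \sqrt{1515}}{15} - \frac{1}{8648} = - \frac{1}{8648} + \frac{i \sqrt{1515}}{15}$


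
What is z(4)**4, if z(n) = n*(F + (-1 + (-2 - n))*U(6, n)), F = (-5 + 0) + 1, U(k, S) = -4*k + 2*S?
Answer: 34828517376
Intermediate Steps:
F = -4 (F = -5 + 1 = -4)
z(n) = n*(-4 + (-24 + 2*n)*(-3 - n)) (z(n) = n*(-4 + (-1 + (-2 - n))*(-4*6 + 2*n)) = n*(-4 + (-3 - n)*(-24 + 2*n)) = n*(-4 + (-24 + 2*n)*(-3 - n)))
z(4)**4 = (2*4*(34 - 1*4**2 + 9*4))**4 = (2*4*(34 - 1*16 + 36))**4 = (2*4*(34 - 16 + 36))**4 = (2*4*54)**4 = 432**4 = 34828517376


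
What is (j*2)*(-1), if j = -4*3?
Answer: 24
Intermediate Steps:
j = -12
(j*2)*(-1) = -12*2*(-1) = -24*(-1) = 24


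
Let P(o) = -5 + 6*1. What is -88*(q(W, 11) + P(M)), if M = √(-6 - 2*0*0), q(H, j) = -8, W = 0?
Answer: 616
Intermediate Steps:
M = I*√6 (M = √(-6 + 0*0) = √(-6 + 0) = √(-6) = I*√6 ≈ 2.4495*I)
P(o) = 1 (P(o) = -5 + 6 = 1)
-88*(q(W, 11) + P(M)) = -88*(-8 + 1) = -88*(-7) = 616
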